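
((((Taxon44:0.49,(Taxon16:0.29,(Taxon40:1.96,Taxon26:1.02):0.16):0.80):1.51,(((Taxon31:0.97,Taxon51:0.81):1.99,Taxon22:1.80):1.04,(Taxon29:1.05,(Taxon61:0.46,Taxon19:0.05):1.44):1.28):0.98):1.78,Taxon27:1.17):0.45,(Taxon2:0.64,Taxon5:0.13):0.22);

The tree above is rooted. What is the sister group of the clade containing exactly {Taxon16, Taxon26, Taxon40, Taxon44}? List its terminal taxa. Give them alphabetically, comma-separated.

The clade containing exactly {Taxon16, Taxon26, Taxon40, Taxon44} attaches to the tree at the node subtending ((Taxon44,(Taxon16,(Taxon40,Taxon26))),(((Taxon31,Taxon51),Taxon22),(Taxon29,(Taxon61,Taxon19)))).
The other lineage descending from that same node — the sister group — is (((Taxon31,Taxon51),Taxon22),(Taxon29,(Taxon61,Taxon19))); its 6 tips in alphabetical order are the answer.

Taxon19, Taxon22, Taxon29, Taxon31, Taxon51, Taxon61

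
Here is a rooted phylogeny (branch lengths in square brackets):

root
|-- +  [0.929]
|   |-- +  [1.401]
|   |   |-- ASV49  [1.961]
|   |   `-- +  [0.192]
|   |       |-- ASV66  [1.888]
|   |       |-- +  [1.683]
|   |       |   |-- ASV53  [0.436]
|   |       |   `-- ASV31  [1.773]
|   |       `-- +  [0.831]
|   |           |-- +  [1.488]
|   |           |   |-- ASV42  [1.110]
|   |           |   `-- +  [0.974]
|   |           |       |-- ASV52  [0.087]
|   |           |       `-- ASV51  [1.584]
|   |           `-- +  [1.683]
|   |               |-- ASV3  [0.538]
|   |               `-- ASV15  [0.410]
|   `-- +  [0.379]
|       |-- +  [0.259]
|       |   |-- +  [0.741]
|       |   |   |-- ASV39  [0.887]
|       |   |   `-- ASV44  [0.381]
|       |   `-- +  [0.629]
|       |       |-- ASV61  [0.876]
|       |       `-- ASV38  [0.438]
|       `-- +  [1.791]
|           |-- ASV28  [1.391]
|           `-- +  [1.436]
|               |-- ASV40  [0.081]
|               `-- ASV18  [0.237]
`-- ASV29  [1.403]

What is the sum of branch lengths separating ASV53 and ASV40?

The path runs ASV53 → … → MRCA → … → ASV40; the MRCA is the node subtending ((ASV49,(ASV66,(ASV53,ASV31),((ASV42,(ASV52,ASV51)),(ASV3,ASV15)))),(((ASV39,ASV44),(ASV61,ASV38)),(ASV28,(ASV40,ASV18)))).
Branch lengths along that path: 0.436 + 1.683 + 0.192 + 1.401 + 0.379 + 1.791 + 1.436 + 0.081 = 7.399.

7.399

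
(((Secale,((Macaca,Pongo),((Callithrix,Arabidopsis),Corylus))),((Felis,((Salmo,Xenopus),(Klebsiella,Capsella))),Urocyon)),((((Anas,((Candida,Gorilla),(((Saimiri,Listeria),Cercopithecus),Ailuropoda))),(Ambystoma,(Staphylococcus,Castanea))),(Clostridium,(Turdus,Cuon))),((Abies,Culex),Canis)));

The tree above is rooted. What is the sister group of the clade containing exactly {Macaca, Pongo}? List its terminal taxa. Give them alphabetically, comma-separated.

Arabidopsis, Callithrix, Corylus

The clade containing exactly {Macaca, Pongo} attaches to the tree at the node subtending ((Macaca,Pongo),((Callithrix,Arabidopsis),Corylus)).
The other lineage descending from that same node — the sister group — is ((Callithrix,Arabidopsis),Corylus); its 3 tips in alphabetical order are the answer.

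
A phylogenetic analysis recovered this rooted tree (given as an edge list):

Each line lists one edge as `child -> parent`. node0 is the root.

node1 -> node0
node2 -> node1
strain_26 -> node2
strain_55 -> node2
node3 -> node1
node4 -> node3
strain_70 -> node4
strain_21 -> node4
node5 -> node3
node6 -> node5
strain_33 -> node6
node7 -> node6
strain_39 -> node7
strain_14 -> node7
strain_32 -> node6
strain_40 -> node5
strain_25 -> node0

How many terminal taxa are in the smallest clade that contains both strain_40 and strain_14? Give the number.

The MRCA of strain_40 and strain_14 is the node subtending ((strain_33,(strain_39,strain_14),strain_32),strain_40).
That clade contains 5 terminal taxa: strain_14, strain_32, strain_33, strain_39, strain_40.

5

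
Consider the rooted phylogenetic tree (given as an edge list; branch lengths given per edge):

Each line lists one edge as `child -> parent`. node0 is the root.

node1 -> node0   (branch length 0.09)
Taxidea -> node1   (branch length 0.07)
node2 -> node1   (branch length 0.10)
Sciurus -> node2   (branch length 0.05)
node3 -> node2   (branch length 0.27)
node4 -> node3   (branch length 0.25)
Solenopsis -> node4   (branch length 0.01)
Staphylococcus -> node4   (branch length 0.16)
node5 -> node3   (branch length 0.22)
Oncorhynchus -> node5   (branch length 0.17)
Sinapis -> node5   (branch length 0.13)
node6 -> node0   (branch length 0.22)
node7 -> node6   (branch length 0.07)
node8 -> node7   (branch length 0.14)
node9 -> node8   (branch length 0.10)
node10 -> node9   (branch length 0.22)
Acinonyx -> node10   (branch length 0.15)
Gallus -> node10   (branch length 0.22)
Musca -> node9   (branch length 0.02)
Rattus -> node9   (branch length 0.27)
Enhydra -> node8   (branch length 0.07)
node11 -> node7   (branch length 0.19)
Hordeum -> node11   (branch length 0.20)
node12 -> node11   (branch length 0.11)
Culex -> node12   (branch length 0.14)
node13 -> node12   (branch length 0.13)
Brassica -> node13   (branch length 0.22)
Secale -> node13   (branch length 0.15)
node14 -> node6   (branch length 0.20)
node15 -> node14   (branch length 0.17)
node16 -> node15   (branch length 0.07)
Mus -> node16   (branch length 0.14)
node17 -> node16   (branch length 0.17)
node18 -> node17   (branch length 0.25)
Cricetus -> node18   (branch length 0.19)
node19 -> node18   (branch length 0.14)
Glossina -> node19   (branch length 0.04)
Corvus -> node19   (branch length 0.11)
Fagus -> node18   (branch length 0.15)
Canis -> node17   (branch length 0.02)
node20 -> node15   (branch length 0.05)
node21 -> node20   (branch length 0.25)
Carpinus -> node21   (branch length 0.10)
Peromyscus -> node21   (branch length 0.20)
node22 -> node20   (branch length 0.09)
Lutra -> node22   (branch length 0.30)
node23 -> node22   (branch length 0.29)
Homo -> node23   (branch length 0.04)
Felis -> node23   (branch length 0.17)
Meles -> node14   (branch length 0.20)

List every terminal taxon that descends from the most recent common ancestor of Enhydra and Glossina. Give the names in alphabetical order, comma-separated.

Acinonyx, Brassica, Canis, Carpinus, Corvus, Cricetus, Culex, Enhydra, Fagus, Felis, Gallus, Glossina, Homo, Hordeum, Lutra, Meles, Mus, Musca, Peromyscus, Rattus, Secale

Tracing Enhydra: it sits inside (((Acinonyx,Gallus),Musca,Rattus),Enhydra).
Tracing Glossina: it sits inside (Glossina,Corvus).
The smallest clade enclosing both is (((((Acinonyx,Gallus),Musca,Rattus),Enhydra),(Hordeum,(Culex,(Brassica,Secale)))),(((Mus,((Cricetus,(Glossina,Corvus),Fagus),Canis)),((Carpinus,Peromyscus),(Lutra,(Homo,Felis)))),Meles)); the answer is its 21 terminal taxa in alphabetical order.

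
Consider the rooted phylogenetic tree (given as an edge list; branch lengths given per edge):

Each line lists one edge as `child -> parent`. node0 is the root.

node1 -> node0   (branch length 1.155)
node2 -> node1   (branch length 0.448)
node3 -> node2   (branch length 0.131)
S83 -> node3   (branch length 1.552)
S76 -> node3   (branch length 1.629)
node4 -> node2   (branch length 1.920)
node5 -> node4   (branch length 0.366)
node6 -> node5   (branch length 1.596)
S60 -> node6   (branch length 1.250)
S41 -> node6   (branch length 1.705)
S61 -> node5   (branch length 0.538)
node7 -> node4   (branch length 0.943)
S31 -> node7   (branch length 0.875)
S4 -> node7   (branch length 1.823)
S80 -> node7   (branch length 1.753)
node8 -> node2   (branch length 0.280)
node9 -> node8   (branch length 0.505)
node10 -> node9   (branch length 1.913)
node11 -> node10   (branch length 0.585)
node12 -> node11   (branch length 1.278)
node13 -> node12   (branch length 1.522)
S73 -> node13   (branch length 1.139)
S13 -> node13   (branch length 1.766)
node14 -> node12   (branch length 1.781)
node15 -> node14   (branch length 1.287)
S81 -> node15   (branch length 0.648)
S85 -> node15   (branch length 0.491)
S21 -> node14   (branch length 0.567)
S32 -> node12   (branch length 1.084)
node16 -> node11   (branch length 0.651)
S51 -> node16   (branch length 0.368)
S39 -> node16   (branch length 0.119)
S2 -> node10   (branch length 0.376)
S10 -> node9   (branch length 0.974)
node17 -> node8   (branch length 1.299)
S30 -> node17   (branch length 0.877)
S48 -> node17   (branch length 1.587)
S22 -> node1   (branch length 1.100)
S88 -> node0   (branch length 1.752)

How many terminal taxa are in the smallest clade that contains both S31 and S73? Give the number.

The MRCA of S31 and S73 is the node subtending ((S83,S76),(((S60,S41),S61),(S31,S4,S80)),((((((S73,S13),((S81,S85),S21),S32),(S51,S39)),S2),S10),(S30,S48))).
That clade contains 20 terminal taxa: S10, S13, S2, S21, S30, S31, S32, S39, S4, S41, S48, S51, S60, S61, S73, S76, S80, S81, S83, S85.

20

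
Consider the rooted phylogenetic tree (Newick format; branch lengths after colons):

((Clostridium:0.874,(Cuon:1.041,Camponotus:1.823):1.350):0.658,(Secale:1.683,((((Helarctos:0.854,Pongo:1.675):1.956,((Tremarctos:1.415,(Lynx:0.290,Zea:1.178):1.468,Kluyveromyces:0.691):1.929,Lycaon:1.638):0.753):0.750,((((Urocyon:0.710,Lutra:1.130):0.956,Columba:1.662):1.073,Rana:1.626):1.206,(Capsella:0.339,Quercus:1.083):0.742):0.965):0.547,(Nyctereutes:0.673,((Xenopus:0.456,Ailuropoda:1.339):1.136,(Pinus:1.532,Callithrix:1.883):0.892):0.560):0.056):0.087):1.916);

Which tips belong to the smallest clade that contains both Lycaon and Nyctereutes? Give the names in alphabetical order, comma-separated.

Tracing Lycaon: it sits inside ((Tremarctos,(Lynx,Zea),Kluyveromyces),Lycaon).
Tracing Nyctereutes: it sits inside (Nyctereutes,((Xenopus,Ailuropoda),(Pinus,Callithrix))).
The smallest clade enclosing both is ((((Helarctos,Pongo),((Tremarctos,(Lynx,Zea),Kluyveromyces),Lycaon)),((((Urocyon,Lutra),Columba),Rana),(Capsella,Quercus))),(Nyctereutes,((Xenopus,Ailuropoda),(Pinus,Callithrix)))); the answer is its 18 terminal taxa in alphabetical order.

Ailuropoda, Callithrix, Capsella, Columba, Helarctos, Kluyveromyces, Lutra, Lycaon, Lynx, Nyctereutes, Pinus, Pongo, Quercus, Rana, Tremarctos, Urocyon, Xenopus, Zea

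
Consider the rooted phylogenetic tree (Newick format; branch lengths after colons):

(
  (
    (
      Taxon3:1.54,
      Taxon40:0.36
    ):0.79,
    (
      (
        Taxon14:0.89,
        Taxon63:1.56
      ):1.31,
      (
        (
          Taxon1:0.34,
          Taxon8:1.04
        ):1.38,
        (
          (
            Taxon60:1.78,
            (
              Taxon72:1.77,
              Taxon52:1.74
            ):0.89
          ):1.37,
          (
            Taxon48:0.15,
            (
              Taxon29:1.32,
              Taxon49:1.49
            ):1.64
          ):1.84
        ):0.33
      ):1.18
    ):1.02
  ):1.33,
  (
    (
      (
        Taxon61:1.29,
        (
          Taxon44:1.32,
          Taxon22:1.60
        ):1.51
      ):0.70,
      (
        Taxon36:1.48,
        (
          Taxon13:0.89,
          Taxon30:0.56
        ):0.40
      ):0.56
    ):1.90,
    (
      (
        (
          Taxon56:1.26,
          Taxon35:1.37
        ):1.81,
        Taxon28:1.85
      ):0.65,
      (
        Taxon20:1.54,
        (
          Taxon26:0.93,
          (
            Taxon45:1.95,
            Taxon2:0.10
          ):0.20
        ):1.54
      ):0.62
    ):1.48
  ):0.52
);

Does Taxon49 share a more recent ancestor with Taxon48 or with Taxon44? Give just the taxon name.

Taxon48

The MRCA of Taxon49 and Taxon48 subtends (Taxon48,(Taxon29,Taxon49)) (3 taxa).
The MRCA of Taxon49 and Taxon44 is the root, subtending the entire tree (25 taxa).
The first is nested inside the second, so Taxon49 shares a more recent common ancestor with Taxon48.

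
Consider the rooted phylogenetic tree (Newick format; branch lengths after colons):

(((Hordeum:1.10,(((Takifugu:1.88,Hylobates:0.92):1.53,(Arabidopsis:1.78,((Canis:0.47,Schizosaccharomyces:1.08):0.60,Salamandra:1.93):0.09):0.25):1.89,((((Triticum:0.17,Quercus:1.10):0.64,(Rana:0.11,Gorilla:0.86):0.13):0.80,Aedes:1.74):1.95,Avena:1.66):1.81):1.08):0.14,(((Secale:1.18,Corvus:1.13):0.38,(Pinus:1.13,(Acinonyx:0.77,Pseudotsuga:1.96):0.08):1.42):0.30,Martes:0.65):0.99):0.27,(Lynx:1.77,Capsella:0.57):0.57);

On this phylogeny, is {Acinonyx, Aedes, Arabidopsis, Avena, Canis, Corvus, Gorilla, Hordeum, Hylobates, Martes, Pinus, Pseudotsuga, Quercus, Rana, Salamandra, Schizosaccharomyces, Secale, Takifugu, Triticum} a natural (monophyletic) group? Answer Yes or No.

Yes

The most recent common ancestor of these taxa subtends ((Hordeum,(((Takifugu,Hylobates),(Arabidopsis,((Canis,Schizosaccharomyces),Salamandra))),((((Triticum,Quercus),(Rana,Gorilla)),Aedes),Avena))),(((Secale,Corvus),(Pinus,(Acinonyx,Pseudotsuga))),Martes)).
That clade has exactly 19 tips — every listed taxon and nothing else — so the group is monophyletic.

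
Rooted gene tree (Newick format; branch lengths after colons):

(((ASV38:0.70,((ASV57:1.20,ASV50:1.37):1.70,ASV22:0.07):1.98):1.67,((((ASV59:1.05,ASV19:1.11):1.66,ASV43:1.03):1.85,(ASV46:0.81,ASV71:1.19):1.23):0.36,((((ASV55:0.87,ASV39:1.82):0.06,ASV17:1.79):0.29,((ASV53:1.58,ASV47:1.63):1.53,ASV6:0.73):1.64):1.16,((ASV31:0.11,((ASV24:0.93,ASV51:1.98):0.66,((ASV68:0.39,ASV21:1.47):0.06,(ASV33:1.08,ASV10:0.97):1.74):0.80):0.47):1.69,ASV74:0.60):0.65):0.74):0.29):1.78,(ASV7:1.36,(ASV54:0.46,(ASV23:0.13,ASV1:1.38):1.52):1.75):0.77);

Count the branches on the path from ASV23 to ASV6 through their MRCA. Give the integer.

10

The MRCA of ASV23 and ASV6 is the root of the tree.
From ASV23 up to that node: 4 branches. From ASV6 up to the same node: 6 branches. Total: 4 + 6 = 10.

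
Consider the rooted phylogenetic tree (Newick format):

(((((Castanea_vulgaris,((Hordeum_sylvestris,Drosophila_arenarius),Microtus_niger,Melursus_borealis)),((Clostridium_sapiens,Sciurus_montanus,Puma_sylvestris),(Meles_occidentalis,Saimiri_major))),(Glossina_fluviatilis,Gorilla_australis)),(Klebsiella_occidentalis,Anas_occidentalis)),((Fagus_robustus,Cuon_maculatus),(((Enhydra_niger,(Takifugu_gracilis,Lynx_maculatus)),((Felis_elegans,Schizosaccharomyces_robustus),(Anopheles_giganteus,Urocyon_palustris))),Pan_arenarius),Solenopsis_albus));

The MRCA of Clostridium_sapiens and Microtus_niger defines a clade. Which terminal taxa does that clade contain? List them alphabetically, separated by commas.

Castanea_vulgaris, Clostridium_sapiens, Drosophila_arenarius, Hordeum_sylvestris, Meles_occidentalis, Melursus_borealis, Microtus_niger, Puma_sylvestris, Saimiri_major, Sciurus_montanus

Tracing Clostridium_sapiens: it sits inside (Clostridium_sapiens,Sciurus_montanus,Puma_sylvestris).
Tracing Microtus_niger: it sits inside ((Hordeum_sylvestris,Drosophila_arenarius),Microtus_niger,Melursus_borealis).
The smallest clade enclosing both is ((Castanea_vulgaris,((Hordeum_sylvestris,Drosophila_arenarius),Microtus_niger,Melursus_borealis)),((Clostridium_sapiens,Sciurus_montanus,Puma_sylvestris),(Meles_occidentalis,Saimiri_major))); the answer is its 10 terminal taxa in alphabetical order.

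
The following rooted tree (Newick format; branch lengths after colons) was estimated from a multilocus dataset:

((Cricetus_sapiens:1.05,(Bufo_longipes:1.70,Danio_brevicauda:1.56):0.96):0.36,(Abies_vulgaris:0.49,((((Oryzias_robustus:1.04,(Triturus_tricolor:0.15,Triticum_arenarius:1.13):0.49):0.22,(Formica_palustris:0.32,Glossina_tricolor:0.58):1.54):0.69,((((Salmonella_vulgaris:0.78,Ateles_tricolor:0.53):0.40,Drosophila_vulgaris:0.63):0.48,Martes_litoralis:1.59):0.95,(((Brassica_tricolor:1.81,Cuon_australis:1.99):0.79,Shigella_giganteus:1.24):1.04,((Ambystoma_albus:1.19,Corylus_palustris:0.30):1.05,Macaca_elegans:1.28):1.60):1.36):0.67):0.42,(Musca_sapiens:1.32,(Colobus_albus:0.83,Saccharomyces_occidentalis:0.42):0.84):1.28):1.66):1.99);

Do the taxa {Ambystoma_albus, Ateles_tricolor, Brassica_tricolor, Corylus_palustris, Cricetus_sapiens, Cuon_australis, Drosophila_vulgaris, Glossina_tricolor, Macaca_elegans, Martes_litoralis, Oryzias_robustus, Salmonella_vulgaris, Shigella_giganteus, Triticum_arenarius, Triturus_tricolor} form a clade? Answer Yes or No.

The MRCA of the listed taxa is the root, so the smallest clade containing them is the whole tree.
That clade also contains Abies_vulgaris, Bufo_longipes, Colobus_albus, Danio_brevicauda, Formica_palustris, Musca_sapiens, Saccharomyces_occidentalis, which are not in the proposed group, so the group is not monophyletic.

No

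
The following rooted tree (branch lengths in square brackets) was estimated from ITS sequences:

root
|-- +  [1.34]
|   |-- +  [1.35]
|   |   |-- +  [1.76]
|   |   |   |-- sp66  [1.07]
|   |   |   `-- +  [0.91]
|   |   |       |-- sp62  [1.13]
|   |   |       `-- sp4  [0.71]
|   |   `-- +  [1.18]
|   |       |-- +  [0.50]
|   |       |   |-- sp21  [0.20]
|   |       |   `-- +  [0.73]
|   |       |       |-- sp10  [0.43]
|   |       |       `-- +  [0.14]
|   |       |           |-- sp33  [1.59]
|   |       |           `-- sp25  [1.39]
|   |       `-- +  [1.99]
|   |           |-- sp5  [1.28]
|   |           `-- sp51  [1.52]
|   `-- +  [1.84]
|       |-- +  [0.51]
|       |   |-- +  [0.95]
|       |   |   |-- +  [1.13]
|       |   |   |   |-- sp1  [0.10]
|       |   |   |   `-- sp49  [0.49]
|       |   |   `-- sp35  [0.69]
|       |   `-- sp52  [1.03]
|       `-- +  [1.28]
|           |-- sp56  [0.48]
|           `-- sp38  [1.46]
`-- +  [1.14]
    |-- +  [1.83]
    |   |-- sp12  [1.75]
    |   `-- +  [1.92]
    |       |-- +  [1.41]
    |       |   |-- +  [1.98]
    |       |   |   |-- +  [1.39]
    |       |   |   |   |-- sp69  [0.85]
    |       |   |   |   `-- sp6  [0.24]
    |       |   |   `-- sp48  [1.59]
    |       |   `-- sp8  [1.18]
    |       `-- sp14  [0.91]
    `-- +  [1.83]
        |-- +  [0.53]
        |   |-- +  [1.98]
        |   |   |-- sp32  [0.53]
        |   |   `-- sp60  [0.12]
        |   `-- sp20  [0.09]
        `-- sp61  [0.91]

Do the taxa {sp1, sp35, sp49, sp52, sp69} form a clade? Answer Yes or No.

No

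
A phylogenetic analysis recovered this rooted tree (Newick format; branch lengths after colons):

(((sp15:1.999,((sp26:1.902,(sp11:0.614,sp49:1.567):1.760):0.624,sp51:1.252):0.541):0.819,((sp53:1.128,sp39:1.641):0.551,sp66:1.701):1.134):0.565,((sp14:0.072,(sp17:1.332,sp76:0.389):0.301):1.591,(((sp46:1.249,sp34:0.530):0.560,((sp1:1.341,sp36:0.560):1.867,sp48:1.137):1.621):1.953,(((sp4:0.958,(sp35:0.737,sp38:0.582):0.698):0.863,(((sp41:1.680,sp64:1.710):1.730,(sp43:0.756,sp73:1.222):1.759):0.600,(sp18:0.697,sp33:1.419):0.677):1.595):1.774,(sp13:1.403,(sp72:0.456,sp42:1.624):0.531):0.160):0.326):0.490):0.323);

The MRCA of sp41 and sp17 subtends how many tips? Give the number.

20

The MRCA of sp41 and sp17 is the node subtending ((sp14,(sp17,sp76)),(((sp46,sp34),((sp1,sp36),sp48)),(((sp4,(sp35,sp38)),(((sp41,sp64),(sp43,sp73)),(sp18,sp33))),(sp13,(sp72,sp42))))).
That clade contains 20 terminal taxa: sp1, sp13, sp14, sp17, sp18, sp33, sp34, sp35, sp36, sp38, sp4, sp41, sp42, sp43, sp46, sp48, sp64, sp72, sp73, sp76.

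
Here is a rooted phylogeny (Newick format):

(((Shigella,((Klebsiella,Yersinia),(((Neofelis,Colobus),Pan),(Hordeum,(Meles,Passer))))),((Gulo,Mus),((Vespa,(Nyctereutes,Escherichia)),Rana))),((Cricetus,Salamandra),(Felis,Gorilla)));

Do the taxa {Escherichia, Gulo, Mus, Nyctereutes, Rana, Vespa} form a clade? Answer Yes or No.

The most recent common ancestor of these taxa subtends ((Gulo,Mus),((Vespa,(Nyctereutes,Escherichia)),Rana)).
That clade has exactly 6 tips — every listed taxon and nothing else — so the group is monophyletic.

Yes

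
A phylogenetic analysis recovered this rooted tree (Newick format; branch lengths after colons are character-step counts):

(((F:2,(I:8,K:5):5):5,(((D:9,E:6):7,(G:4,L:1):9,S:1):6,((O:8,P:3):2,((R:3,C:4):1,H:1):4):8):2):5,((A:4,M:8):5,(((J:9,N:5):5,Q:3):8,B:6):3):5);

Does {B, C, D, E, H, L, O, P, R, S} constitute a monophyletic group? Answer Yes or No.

No

The MRCA of the listed taxa is the root, so the smallest clade containing them is the whole tree.
That clade also contains A, F, G, I, J, K, M, N, Q, which are not in the proposed group, so the group is not monophyletic.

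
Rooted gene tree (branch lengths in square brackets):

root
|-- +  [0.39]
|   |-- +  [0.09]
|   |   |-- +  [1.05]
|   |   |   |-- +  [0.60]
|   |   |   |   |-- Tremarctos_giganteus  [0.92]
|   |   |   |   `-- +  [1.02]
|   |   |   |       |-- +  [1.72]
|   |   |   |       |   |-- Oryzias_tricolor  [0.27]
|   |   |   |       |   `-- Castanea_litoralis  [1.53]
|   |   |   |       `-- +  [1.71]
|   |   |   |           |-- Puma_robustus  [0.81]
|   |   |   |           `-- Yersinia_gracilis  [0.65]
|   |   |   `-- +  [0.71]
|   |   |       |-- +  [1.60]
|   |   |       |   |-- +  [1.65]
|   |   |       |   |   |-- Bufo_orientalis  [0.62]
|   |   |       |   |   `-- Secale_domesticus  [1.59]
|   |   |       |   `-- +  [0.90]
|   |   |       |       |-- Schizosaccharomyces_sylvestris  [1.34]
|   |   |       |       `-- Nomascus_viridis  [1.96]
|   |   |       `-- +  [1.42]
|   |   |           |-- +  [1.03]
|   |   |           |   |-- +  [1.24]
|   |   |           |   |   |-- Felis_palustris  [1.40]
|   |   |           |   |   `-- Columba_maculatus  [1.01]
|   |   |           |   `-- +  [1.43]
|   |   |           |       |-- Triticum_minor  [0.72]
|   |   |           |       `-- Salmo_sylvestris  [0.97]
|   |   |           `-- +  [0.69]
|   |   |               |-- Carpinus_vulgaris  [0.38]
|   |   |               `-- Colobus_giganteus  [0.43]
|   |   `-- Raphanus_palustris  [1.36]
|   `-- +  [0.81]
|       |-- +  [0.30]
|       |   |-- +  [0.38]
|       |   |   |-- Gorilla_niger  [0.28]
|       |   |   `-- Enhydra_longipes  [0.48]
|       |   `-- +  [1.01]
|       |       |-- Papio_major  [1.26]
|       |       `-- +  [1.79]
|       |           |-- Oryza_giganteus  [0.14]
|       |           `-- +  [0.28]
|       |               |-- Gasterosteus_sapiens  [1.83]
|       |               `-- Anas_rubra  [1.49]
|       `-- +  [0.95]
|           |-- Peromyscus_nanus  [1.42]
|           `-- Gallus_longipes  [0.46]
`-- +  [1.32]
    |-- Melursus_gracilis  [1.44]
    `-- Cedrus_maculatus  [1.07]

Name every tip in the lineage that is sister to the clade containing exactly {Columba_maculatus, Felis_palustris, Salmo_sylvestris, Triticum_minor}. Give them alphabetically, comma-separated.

Carpinus_vulgaris, Colobus_giganteus

The clade containing exactly {Columba_maculatus, Felis_palustris, Salmo_sylvestris, Triticum_minor} attaches to the tree at the node subtending (((Felis_palustris,Columba_maculatus),(Triticum_minor,Salmo_sylvestris)),(Carpinus_vulgaris,Colobus_giganteus)).
The other lineage descending from that same node — the sister group — is (Carpinus_vulgaris,Colobus_giganteus); its 2 tips in alphabetical order are the answer.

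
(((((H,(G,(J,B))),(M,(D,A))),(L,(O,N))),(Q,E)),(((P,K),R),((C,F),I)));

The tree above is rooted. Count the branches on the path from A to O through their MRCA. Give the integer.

7

The MRCA of A and O is the node subtending (((H,(G,(J,B))),(M,(D,A))),(L,(O,N))).
From A up to that node: 4 branches. From O up to the same node: 3 branches. Total: 4 + 3 = 7.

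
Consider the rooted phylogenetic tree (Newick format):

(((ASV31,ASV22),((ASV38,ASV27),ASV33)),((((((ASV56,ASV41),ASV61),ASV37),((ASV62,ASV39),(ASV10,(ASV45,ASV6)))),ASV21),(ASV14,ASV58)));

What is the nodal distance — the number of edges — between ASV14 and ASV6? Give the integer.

The MRCA of ASV14 and ASV6 is the node subtending ((((((ASV56,ASV41),ASV61),ASV37),((ASV62,ASV39),(ASV10,(ASV45,ASV6)))),ASV21),(ASV14,ASV58)).
From ASV14 up to that node: 2 branches. From ASV6 up to the same node: 6 branches. Total: 2 + 6 = 8.

8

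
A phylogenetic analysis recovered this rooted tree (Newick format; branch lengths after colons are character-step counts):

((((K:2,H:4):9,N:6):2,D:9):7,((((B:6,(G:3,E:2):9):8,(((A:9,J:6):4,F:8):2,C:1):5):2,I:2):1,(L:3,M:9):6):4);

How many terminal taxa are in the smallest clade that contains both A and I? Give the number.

8

The MRCA of A and I is the node subtending (((B,(G,E)),(((A,J),F),C)),I).
That clade contains 8 terminal taxa: A, B, C, E, F, G, I, J.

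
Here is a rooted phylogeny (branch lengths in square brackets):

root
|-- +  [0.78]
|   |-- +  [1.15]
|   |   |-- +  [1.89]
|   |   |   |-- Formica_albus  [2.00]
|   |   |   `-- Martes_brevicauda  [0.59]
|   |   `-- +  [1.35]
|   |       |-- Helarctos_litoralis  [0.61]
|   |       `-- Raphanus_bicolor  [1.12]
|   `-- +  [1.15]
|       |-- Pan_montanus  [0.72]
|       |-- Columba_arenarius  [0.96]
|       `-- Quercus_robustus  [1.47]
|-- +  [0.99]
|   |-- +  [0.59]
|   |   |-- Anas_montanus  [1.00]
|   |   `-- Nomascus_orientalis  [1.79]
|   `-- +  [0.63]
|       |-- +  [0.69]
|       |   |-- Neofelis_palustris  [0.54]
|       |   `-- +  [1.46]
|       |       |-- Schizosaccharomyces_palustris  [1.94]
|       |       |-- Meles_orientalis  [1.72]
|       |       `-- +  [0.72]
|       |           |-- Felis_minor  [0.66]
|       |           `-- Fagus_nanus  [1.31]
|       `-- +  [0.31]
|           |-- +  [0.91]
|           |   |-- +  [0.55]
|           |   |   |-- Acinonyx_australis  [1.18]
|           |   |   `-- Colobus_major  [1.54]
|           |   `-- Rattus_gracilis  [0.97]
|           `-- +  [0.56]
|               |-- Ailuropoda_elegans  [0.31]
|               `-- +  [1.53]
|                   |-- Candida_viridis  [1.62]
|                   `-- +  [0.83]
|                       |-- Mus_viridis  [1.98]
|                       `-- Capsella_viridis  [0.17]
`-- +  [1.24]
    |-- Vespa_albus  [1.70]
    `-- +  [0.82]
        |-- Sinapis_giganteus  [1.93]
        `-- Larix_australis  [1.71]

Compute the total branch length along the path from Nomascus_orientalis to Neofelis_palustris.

The path runs Nomascus_orientalis → … → MRCA → … → Neofelis_palustris; the MRCA is the node subtending ((Anas_montanus,Nomascus_orientalis),((Neofelis_palustris,(Schizosaccharomyces_palustris,Meles_orientalis,(Felis_minor,Fagus_nanus))),(((Acinonyx_australis,Colobus_major),Rattus_gracilis),(Ailuropoda_elegans,(Candida_viridis,(Mus_viridis,Capsella_viridis)))))).
Branch lengths along that path: 1.79 + 0.59 + 0.63 + 0.69 + 0.54 = 4.24.

4.24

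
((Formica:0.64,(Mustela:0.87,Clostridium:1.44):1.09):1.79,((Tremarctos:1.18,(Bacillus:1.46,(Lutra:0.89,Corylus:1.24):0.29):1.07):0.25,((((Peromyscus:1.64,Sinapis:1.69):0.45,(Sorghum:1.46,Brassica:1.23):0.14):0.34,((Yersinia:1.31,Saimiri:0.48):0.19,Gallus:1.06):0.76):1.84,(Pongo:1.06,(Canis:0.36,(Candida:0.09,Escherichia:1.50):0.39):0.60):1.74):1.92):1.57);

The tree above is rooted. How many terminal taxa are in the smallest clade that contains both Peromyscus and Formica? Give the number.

18

The MRCA of Peromyscus and Formica is the root, so the clade is the entire tree.
That clade contains 18 terminal taxa: Bacillus, Brassica, Candida, Canis, Clostridium, Corylus, Escherichia, Formica, Gallus, Lutra, Mustela, Peromyscus, Pongo, Saimiri, Sinapis, Sorghum, Tremarctos, Yersinia.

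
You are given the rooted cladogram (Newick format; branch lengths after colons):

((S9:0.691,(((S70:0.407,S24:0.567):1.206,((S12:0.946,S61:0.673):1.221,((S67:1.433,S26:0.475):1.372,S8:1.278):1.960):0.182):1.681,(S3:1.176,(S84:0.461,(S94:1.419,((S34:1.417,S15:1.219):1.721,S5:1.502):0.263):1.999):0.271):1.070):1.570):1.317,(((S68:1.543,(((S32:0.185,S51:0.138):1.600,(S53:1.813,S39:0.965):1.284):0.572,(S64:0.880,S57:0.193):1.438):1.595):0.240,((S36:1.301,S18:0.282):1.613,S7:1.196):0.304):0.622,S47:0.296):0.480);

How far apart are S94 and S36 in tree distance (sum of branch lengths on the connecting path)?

The path runs S94 → … → MRCA → … → S36; the MRCA is the root of the tree.
Branch lengths along that path: 1.419 + 1.999 + 0.271 + 1.070 + 1.570 + 1.317 + 0.480 + 0.622 + 0.304 + 1.613 + 1.301 = 11.966.

11.966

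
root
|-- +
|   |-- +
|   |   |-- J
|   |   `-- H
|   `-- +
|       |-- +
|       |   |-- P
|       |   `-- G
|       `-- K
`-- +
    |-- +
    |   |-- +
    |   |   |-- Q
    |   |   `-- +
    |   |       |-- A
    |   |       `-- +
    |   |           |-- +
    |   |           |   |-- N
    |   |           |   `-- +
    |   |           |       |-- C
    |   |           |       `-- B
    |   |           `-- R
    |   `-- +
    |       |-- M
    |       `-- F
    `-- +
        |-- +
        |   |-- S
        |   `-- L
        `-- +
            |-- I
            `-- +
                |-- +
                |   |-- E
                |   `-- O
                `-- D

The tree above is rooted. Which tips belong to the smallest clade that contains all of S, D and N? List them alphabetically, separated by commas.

Tracing S: it sits inside (S,L).
Tracing D: it sits inside ((E,O),D).
Tracing N: it sits inside (N,(C,B)).
The smallest clade enclosing all 3 is (((Q,(A,((N,(C,B)),R))),(M,F)),((S,L),(I,((E,O),D)))); the answer is its 14 terminal taxa in alphabetical order.

A, B, C, D, E, F, I, L, M, N, O, Q, R, S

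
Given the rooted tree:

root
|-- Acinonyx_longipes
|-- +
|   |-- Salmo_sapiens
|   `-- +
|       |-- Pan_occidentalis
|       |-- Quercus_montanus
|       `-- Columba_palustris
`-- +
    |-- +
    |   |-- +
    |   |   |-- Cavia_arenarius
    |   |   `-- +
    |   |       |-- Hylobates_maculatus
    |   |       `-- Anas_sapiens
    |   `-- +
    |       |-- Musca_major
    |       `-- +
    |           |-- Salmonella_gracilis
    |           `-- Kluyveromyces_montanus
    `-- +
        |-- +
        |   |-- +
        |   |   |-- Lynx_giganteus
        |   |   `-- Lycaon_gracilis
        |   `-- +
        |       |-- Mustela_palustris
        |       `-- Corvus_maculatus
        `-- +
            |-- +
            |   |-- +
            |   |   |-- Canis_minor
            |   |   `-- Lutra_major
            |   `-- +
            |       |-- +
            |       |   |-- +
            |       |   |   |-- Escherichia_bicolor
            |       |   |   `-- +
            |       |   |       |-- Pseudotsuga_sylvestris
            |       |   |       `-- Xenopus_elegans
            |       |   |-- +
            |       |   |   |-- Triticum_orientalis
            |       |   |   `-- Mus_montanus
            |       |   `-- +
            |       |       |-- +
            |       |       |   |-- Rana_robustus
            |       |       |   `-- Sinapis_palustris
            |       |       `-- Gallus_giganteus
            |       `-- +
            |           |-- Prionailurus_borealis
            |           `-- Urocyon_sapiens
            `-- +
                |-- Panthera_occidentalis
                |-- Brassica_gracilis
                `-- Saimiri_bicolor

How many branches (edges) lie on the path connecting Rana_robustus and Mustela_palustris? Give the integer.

10

The MRCA of Rana_robustus and Mustela_palustris is the node subtending (((Lynx_giganteus,Lycaon_gracilis),(Mustela_palustris,Corvus_maculatus)),(((Canis_minor,Lutra_major),(((Escherichia_bicolor,(Pseudotsuga_sylvestris,Xenopus_elegans)),(Triticum_orientalis,Mus_montanus),((Rana_robustus,Sinapis_palustris),Gallus_giganteus)),(Prionailurus_borealis,Urocyon_sapiens))),(Panthera_occidentalis,Brassica_gracilis,Saimiri_bicolor))).
From Rana_robustus up to that node: 7 branches. From Mustela_palustris up to the same node: 3 branches. Total: 7 + 3 = 10.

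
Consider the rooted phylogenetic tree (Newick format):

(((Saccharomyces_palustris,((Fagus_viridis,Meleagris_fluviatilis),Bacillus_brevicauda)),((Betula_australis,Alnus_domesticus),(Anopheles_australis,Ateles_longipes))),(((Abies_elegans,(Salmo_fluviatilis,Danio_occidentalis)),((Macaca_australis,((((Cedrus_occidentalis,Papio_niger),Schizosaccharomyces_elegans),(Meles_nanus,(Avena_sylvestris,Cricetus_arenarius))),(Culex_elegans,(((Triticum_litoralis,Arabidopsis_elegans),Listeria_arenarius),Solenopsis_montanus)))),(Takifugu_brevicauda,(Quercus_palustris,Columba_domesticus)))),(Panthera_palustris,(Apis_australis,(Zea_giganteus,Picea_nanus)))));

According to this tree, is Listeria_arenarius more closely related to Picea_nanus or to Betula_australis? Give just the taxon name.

Picea_nanus

The MRCA of Listeria_arenarius and Picea_nanus subtends (((Abies_elegans,(Salmo_fluviatilis,Danio_occidentalis)),((Macaca_australis,((((Cedrus_occidentalis,Papio_niger),Schizosaccharomyces_elegans),(Meles_nanus,(Avena_sylvestris,Cricetus_arenarius))),(Culex_elegans,(((Triticum_litoralis,Arabidopsis_elegans),Listeria_arenarius),Solenopsis_montanus)))),(Takifugu_brevicauda,(Quercus_palustris,Columba_domesticus)))),(Panthera_palustris,(Apis_australis,(Zea_giganteus,Picea_nanus)))) (22 taxa).
The MRCA of Listeria_arenarius and Betula_australis is the root, subtending the entire tree (30 taxa).
The first is nested inside the second, so Listeria_arenarius shares a more recent common ancestor with Picea_nanus.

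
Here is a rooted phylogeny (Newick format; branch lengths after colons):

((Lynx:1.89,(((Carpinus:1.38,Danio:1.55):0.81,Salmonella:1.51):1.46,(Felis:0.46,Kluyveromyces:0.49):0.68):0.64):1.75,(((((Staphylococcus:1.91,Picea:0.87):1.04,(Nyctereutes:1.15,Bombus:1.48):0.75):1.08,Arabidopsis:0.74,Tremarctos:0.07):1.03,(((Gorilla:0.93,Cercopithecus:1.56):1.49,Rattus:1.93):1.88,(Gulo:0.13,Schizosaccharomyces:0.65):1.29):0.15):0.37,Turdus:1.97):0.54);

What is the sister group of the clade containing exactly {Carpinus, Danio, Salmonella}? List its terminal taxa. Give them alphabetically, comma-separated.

The clade containing exactly {Carpinus, Danio, Salmonella} attaches to the tree at the node subtending (((Carpinus,Danio),Salmonella),(Felis,Kluyveromyces)).
The other lineage descending from that same node — the sister group — is (Felis,Kluyveromyces); its 2 tips in alphabetical order are the answer.

Felis, Kluyveromyces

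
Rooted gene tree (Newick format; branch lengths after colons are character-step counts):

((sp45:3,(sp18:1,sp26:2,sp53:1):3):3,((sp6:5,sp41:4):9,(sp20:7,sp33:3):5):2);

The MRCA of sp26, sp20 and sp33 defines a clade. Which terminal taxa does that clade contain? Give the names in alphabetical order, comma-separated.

sp18, sp20, sp26, sp33, sp41, sp45, sp53, sp6

Tracing sp26: it sits inside (sp18,sp26,sp53).
Tracing sp20: it sits inside (sp20,sp33).
Tracing sp33: it sits inside (sp20,sp33).
The smallest clade enclosing all 3 is the whole tree (their MRCA is the root), so the answer is all 8 tips in alphabetical order.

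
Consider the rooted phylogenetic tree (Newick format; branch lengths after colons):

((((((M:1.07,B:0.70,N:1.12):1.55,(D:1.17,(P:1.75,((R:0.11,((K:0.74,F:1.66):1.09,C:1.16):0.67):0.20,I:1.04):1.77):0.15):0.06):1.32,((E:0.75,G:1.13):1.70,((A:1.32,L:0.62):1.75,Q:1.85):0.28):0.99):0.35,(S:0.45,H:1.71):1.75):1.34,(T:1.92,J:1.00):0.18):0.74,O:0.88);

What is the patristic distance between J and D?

5.42

The path runs J → … → MRCA → … → D; the MRCA is the node subtending (((((M,B,N),(D,(P,((R,((K,F),C)),I)))),((E,G),((A,L),Q))),(S,H)),(T,J)).
Branch lengths along that path: 1.00 + 0.18 + 1.34 + 0.35 + 1.32 + 0.06 + 1.17 = 5.42.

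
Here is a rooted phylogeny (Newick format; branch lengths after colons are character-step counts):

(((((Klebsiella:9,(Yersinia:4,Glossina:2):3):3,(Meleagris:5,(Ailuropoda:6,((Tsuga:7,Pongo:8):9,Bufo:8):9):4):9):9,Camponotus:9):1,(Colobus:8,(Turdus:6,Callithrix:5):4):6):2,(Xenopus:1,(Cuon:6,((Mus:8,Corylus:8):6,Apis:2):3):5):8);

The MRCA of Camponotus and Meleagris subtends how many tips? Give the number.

9

The MRCA of Camponotus and Meleagris is the node subtending (((Klebsiella,(Yersinia,Glossina)),(Meleagris,(Ailuropoda,((Tsuga,Pongo),Bufo)))),Camponotus).
That clade contains 9 terminal taxa: Ailuropoda, Bufo, Camponotus, Glossina, Klebsiella, Meleagris, Pongo, Tsuga, Yersinia.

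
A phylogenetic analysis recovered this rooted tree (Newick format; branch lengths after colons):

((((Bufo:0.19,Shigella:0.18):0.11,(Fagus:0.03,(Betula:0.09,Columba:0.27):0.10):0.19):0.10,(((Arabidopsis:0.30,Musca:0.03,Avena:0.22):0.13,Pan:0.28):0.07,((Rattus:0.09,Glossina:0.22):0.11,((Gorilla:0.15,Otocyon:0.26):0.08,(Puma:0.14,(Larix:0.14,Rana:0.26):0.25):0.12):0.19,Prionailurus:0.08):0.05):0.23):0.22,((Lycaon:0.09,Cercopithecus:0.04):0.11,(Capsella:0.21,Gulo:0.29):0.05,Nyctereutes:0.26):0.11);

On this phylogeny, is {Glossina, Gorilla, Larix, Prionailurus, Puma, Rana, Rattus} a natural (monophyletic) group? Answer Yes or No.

No

The MRCA of the listed taxa subtends ((Rattus,Glossina),((Gorilla,Otocyon),(Puma,(Larix,Rana))),Prionailurus).
That clade also contains Otocyon, which is not in the proposed group, so the group is not monophyletic.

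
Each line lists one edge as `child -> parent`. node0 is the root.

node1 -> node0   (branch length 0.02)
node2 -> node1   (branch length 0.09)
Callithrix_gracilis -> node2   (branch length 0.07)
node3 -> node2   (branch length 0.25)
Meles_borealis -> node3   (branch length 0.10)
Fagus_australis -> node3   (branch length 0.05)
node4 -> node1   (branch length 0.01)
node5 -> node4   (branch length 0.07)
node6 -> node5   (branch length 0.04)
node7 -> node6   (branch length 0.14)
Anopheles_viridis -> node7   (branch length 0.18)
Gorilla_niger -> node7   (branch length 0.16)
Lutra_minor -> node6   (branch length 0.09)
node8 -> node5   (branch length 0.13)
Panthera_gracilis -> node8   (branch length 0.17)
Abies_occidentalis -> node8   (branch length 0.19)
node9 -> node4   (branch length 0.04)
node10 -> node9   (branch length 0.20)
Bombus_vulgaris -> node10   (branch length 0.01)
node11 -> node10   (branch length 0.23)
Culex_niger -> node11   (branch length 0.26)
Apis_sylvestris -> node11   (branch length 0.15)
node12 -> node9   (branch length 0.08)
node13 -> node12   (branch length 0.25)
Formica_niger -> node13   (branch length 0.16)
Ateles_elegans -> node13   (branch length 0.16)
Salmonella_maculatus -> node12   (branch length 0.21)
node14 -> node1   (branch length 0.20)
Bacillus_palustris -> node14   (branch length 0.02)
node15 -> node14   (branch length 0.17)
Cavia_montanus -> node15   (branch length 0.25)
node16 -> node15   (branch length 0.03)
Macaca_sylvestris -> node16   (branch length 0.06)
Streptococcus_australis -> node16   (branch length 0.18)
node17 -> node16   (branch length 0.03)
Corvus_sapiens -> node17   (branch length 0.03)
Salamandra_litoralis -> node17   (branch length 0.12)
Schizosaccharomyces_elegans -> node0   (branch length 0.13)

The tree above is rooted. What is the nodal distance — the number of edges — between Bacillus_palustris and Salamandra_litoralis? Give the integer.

5

The MRCA of Bacillus_palustris and Salamandra_litoralis is the node subtending (Bacillus_palustris,(Cavia_montanus,(Macaca_sylvestris,Streptococcus_australis,(Corvus_sapiens,Salamandra_litoralis)))).
From Bacillus_palustris up to that node: 1 branch. From Salamandra_litoralis up to the same node: 4 branches. Total: 1 + 4 = 5.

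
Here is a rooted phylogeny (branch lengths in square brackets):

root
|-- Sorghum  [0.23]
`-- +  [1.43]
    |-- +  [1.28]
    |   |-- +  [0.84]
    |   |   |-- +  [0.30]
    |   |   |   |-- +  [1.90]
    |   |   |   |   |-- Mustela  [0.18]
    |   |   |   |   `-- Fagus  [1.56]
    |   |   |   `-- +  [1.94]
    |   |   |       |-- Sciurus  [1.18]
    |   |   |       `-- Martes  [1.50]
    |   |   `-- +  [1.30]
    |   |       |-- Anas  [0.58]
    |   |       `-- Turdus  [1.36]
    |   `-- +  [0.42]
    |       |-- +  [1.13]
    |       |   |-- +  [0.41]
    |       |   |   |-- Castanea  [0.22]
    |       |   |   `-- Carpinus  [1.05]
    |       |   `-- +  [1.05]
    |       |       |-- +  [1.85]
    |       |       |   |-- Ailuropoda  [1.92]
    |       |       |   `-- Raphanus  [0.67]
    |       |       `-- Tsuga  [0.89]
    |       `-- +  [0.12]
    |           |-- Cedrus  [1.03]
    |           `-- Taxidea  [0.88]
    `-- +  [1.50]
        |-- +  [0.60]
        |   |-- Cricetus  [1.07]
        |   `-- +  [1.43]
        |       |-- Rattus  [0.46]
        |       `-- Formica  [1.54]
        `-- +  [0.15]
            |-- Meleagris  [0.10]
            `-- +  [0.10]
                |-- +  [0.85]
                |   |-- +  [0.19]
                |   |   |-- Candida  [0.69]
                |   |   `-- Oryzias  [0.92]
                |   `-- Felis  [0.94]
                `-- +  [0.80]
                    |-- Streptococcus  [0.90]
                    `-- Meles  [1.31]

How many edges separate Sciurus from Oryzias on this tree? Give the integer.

The MRCA of Sciurus and Oryzias is the node subtending (((((Mustela,Fagus),(Sciurus,Martes)),(Anas,Turdus)),(((Castanea,Carpinus),((Ailuropoda,Raphanus),Tsuga)),(Cedrus,Taxidea))),((Cricetus,(Rattus,Formica)),(Meleagris,(((Candida,Oryzias),Felis),(Streptococcus,Meles))))).
From Sciurus up to that node: 5 branches. From Oryzias up to the same node: 6 branches. Total: 5 + 6 = 11.

11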